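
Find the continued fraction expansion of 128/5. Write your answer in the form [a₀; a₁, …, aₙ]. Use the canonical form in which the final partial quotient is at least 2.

Run the Euclidean algorithm, recording each quotient:
⌊128/5⌋ = 25, remainder 3
⌊5/3⌋ = 1, remainder 2
⌊3/2⌋ = 1, remainder 1
⌊2/1⌋ = 2, remainder 0

[25; 1, 1, 2]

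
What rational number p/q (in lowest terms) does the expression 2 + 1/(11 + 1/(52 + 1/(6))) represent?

7211/3449

a_0 = 2: 2/1
a_1 = 11: 23/11
a_2 = 52: 1198/573
a_3 = 6: 7211/3449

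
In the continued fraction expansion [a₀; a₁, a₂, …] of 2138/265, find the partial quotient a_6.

⌊2138/265⌋ = 8, remainder 18
⌊265/18⌋ = 14, remainder 13
⌊18/13⌋ = 1, remainder 5
⌊13/5⌋ = 2, remainder 3
⌊5/3⌋ = 1, remainder 2
⌊3/2⌋ = 1, remainder 1
⌊2/1⌋ = 2, remainder 0

2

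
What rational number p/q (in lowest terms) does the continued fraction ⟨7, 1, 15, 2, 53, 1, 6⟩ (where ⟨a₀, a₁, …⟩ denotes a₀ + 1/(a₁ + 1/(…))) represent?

99663/12553

Build up convergents one term at a time:
a_0 = 7: 7/1
a_1 = 1: 8/1
a_2 = 15: 127/16
a_3 = 2: 262/33
a_4 = 53: 14013/1765
a_5 = 1: 14275/1798
a_6 = 6: 99663/12553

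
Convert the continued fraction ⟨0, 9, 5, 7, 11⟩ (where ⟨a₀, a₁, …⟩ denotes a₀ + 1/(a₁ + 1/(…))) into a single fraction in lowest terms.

401/3687

Compute successive convergents:
a_0 = 0: 0/1
a_1 = 9: 1/9
a_2 = 5: 5/46
a_3 = 7: 36/331
a_4 = 11: 401/3687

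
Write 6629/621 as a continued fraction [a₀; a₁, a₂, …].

Run the Euclidean algorithm, recording each quotient:
⌊6629/621⌋ = 10, remainder 419
⌊621/419⌋ = 1, remainder 202
⌊419/202⌋ = 2, remainder 15
⌊202/15⌋ = 13, remainder 7
⌊15/7⌋ = 2, remainder 1
⌊7/1⌋ = 7, remainder 0

[10; 1, 2, 13, 2, 7]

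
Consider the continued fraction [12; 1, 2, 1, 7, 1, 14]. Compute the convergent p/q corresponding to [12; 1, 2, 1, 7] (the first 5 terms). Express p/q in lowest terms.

395/31

a_0 = 12: 12/1
a_1 = 1: 13/1
a_2 = 2: 38/3
a_3 = 1: 51/4
a_4 = 7: 395/31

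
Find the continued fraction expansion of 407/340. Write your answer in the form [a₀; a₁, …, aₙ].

407 = 1·340 + 67, so a_0 = 1
340 = 5·67 + 5, so a_1 = 5
67 = 13·5 + 2, so a_2 = 13
5 = 2·2 + 1, so a_3 = 2
2 = 2·1 + 0, so a_4 = 2

[1; 5, 13, 2, 2]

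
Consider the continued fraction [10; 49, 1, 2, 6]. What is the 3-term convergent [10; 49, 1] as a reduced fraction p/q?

501/50

Starting at the tail and folding back:
Start with 1.
49 + 1/(1/1) = 49 + 1/1 = 50/1
10 + 1/(50/1) = 10 + 1/50 = 501/50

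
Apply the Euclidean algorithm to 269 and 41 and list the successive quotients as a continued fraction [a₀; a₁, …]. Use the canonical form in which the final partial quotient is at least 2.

[6; 1, 1, 3, 1, 1, 2]

⌊269/41⌋ = 6, remainder 23
⌊41/23⌋ = 1, remainder 18
⌊23/18⌋ = 1, remainder 5
⌊18/5⌋ = 3, remainder 3
⌊5/3⌋ = 1, remainder 2
⌊3/2⌋ = 1, remainder 1
⌊2/1⌋ = 2, remainder 0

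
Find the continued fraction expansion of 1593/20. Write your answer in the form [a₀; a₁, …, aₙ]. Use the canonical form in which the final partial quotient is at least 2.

[79; 1, 1, 1, 6]

Apply division with remainder until the remainder is 0:
1593 = 79·20 + 13, so a_0 = 79
20 = 1·13 + 7, so a_1 = 1
13 = 1·7 + 6, so a_2 = 1
7 = 1·6 + 1, so a_3 = 1
6 = 6·1 + 0, so a_4 = 6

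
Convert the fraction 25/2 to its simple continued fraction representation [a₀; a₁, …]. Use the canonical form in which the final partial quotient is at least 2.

[12; 2]

Run the Euclidean algorithm, recording each quotient:
25 = 12·2 + 1, so a_0 = 12
2 = 2·1 + 0, so a_1 = 2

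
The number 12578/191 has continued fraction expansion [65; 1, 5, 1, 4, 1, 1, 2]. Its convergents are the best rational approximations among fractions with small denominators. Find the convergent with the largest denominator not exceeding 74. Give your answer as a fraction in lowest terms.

2700/41

List convergents until the denominator exceeds the bound:
a_0 = 65: 65/1  (≤ bound)
a_1 = 1: 66/1  (≤ bound)
a_2 = 5: 395/6  (≤ bound)
a_3 = 1: 461/7  (≤ bound)
a_4 = 4: 2239/34  (≤ bound)
a_5 = 1: 2700/41  (≤ bound)
a_6 = 1: 4939/75  (> 74, stop)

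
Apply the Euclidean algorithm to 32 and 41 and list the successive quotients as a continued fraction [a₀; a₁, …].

[0; 1, 3, 1, 1, 4]

Repeatedly divide and take the remainder:
32 ÷ 41 → quotient 0, remainder 32
41 ÷ 32 → quotient 1, remainder 9
32 ÷ 9 → quotient 3, remainder 5
9 ÷ 5 → quotient 1, remainder 4
5 ÷ 4 → quotient 1, remainder 1
4 ÷ 1 → quotient 4, remainder 0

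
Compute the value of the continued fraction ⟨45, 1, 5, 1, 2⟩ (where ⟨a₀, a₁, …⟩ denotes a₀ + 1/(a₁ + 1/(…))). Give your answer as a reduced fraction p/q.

Start with 2.
1 + 1/(2/1) = 1 + 1/2 = 3/2
5 + 1/(3/2) = 5 + 2/3 = 17/3
1 + 1/(17/3) = 1 + 3/17 = 20/17
45 + 1/(20/17) = 45 + 17/20 = 917/20

917/20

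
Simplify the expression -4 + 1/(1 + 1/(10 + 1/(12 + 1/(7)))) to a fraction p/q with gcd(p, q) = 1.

-2911/942

Work from the innermost term outward:
Start with 7.
12 + 1/(7/1) = 12 + 1/7 = 85/7
10 + 1/(85/7) = 10 + 7/85 = 857/85
1 + 1/(857/85) = 1 + 85/857 = 942/857
-4 + 1/(942/857) = -4 + 857/942 = -2911/942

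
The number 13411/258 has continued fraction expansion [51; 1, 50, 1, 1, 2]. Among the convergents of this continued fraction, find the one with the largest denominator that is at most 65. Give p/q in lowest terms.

2703/52

a_0 = 51: 51/1  (≤ bound)
a_1 = 1: 52/1  (≤ bound)
a_2 = 50: 2651/51  (≤ bound)
a_3 = 1: 2703/52  (≤ bound)
a_4 = 1: 5354/103  (> 65, stop)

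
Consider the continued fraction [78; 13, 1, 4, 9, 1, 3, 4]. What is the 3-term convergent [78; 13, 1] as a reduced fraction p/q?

a_0 = 78: 78/1
a_1 = 13: 1015/13
a_2 = 1: 1093/14

1093/14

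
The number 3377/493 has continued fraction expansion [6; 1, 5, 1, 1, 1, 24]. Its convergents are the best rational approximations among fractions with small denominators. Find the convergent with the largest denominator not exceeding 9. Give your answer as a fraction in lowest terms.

a_0 = 6: 6/1  (≤ bound)
a_1 = 1: 7/1  (≤ bound)
a_2 = 5: 41/6  (≤ bound)
a_3 = 1: 48/7  (≤ bound)
a_4 = 1: 89/13  (> 9, stop)

48/7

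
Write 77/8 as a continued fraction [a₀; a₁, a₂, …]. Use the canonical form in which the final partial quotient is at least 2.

77 = 9·8 + 5, so a_0 = 9
8 = 1·5 + 3, so a_1 = 1
5 = 1·3 + 2, so a_2 = 1
3 = 1·2 + 1, so a_3 = 1
2 = 2·1 + 0, so a_4 = 2

[9; 1, 1, 1, 2]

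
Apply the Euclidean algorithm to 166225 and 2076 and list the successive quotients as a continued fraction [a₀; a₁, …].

[80; 14, 3, 6, 1, 1, 3]

Repeatedly divide and take the remainder:
166225 = 80·2076 + 145, so a_0 = 80
2076 = 14·145 + 46, so a_1 = 14
145 = 3·46 + 7, so a_2 = 3
46 = 6·7 + 4, so a_3 = 6
7 = 1·4 + 3, so a_4 = 1
4 = 1·3 + 1, so a_5 = 1
3 = 3·1 + 0, so a_6 = 3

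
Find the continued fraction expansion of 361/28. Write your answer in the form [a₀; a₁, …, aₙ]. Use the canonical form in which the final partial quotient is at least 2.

Repeatedly divide and take the remainder:
361 = 12·28 + 25, so a_0 = 12
28 = 1·25 + 3, so a_1 = 1
25 = 8·3 + 1, so a_2 = 8
3 = 3·1 + 0, so a_3 = 3

[12; 1, 8, 3]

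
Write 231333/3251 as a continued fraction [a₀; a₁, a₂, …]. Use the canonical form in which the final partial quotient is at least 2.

[71; 6, 2, 1, 6, 6, 4]

⌊231333/3251⌋ = 71, remainder 512
⌊3251/512⌋ = 6, remainder 179
⌊512/179⌋ = 2, remainder 154
⌊179/154⌋ = 1, remainder 25
⌊154/25⌋ = 6, remainder 4
⌊25/4⌋ = 6, remainder 1
⌊4/1⌋ = 4, remainder 0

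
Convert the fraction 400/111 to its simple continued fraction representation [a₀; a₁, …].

Repeatedly divide and take the remainder:
⌊400/111⌋ = 3, remainder 67
⌊111/67⌋ = 1, remainder 44
⌊67/44⌋ = 1, remainder 23
⌊44/23⌋ = 1, remainder 21
⌊23/21⌋ = 1, remainder 2
⌊21/2⌋ = 10, remainder 1
⌊2/1⌋ = 2, remainder 0

[3; 1, 1, 1, 1, 10, 2]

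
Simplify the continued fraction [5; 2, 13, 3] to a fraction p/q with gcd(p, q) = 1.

Use the convergent recurrence hₖ = aₖ·hₖ₋₁ + hₖ₋₂ (and likewise for the denominators kₖ):
a_0 = 5: 5/1
a_1 = 2: 11/2
a_2 = 13: 148/27
a_3 = 3: 455/83

455/83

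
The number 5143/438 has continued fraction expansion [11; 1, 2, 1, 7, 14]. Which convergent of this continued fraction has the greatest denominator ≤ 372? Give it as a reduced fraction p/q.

a_0 = 11: 11/1  (≤ bound)
a_1 = 1: 12/1  (≤ bound)
a_2 = 2: 35/3  (≤ bound)
a_3 = 1: 47/4  (≤ bound)
a_4 = 7: 364/31  (≤ bound)
a_5 = 14: 5143/438  (> 372, stop)

364/31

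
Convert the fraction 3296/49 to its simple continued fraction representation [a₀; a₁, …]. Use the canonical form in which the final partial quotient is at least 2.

[67; 3, 1, 3, 3]

3296 ÷ 49 → quotient 67, remainder 13
49 ÷ 13 → quotient 3, remainder 10
13 ÷ 10 → quotient 1, remainder 3
10 ÷ 3 → quotient 3, remainder 1
3 ÷ 1 → quotient 3, remainder 0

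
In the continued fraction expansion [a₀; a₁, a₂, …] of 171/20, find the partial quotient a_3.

4

⌊171/20⌋ = 8, remainder 11
⌊20/11⌋ = 1, remainder 9
⌊11/9⌋ = 1, remainder 2
⌊9/2⌋ = 4, remainder 1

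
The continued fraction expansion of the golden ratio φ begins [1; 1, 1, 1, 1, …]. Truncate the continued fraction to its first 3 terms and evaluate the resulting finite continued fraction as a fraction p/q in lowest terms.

Compute successive convergents:
a_0 = 1: 1/1
a_1 = 1: 2/1
a_2 = 1: 3/2

3/2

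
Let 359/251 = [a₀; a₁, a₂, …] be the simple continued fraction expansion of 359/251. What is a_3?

Repeatedly divide and take the remainder:
⌊359/251⌋ = 1, remainder 108
⌊251/108⌋ = 2, remainder 35
⌊108/35⌋ = 3, remainder 3
⌊35/3⌋ = 11, remainder 2

11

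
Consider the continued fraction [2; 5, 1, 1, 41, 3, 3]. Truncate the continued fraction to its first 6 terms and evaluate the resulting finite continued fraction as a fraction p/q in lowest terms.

3015/1382

a_0 = 2: 2/1
a_1 = 5: 11/5
a_2 = 1: 13/6
a_3 = 1: 24/11
a_4 = 41: 997/457
a_5 = 3: 3015/1382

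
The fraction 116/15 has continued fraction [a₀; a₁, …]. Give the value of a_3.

116 = 7·15 + 11, so a_0 = 7
15 = 1·11 + 4, so a_1 = 1
11 = 2·4 + 3, so a_2 = 2
4 = 1·3 + 1, so a_3 = 1

1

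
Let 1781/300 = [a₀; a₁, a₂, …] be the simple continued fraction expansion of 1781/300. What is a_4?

3

Run the Euclidean algorithm, recording each quotient:
1781 = 5·300 + 281, so a_0 = 5
300 = 1·281 + 19, so a_1 = 1
281 = 14·19 + 15, so a_2 = 14
19 = 1·15 + 4, so a_3 = 1
15 = 3·4 + 3, so a_4 = 3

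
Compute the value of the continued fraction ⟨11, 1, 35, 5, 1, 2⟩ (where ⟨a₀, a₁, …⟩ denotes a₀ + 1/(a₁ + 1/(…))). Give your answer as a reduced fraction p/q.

Collapse the nested fraction from the inside out:
Start with 2.
1 + 1/(2/1) = 1 + 1/2 = 3/2
5 + 1/(3/2) = 5 + 2/3 = 17/3
35 + 1/(17/3) = 35 + 3/17 = 598/17
1 + 1/(598/17) = 1 + 17/598 = 615/598
11 + 1/(615/598) = 11 + 598/615 = 7363/615

7363/615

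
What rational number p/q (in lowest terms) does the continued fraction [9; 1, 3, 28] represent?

1102/113

Use the convergent recurrence hₖ = aₖ·hₖ₋₁ + hₖ₋₂ (and likewise for the denominators kₖ):
a_0 = 9: 9/1
a_1 = 1: 10/1
a_2 = 3: 39/4
a_3 = 28: 1102/113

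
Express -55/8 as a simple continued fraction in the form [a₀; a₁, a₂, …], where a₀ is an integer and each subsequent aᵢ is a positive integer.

-55 ÷ 8 → quotient -7, remainder 1
8 ÷ 1 → quotient 8, remainder 0

[-7; 8]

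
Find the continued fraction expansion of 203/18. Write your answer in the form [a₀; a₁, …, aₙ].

[11; 3, 1, 1, 2]

203 ÷ 18 → quotient 11, remainder 5
18 ÷ 5 → quotient 3, remainder 3
5 ÷ 3 → quotient 1, remainder 2
3 ÷ 2 → quotient 1, remainder 1
2 ÷ 1 → quotient 2, remainder 0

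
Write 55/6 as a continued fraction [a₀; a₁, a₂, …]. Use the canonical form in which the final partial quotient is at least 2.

[9; 6]

Apply division with remainder until the remainder is 0:
55 ÷ 6 → quotient 9, remainder 1
6 ÷ 1 → quotient 6, remainder 0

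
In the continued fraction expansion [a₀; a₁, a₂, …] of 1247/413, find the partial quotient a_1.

1247 ÷ 413 → quotient 3, remainder 8
413 ÷ 8 → quotient 51, remainder 5

51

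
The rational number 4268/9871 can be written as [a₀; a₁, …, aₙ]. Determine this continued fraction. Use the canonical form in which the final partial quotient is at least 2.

Run the Euclidean algorithm, recording each quotient:
⌊4268/9871⌋ = 0, remainder 4268
⌊9871/4268⌋ = 2, remainder 1335
⌊4268/1335⌋ = 3, remainder 263
⌊1335/263⌋ = 5, remainder 20
⌊263/20⌋ = 13, remainder 3
⌊20/3⌋ = 6, remainder 2
⌊3/2⌋ = 1, remainder 1
⌊2/1⌋ = 2, remainder 0

[0; 2, 3, 5, 13, 6, 1, 2]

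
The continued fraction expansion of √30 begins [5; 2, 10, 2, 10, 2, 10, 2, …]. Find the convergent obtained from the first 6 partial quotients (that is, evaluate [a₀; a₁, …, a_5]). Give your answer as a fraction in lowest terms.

Use the convergent recurrence hₖ = aₖ·hₖ₋₁ + hₖ₋₂ (and likewise for the denominators kₖ):
a_0 = 5: 5/1
a_1 = 2: 11/2
a_2 = 10: 115/21
a_3 = 2: 241/44
a_4 = 10: 2525/461
a_5 = 2: 5291/966

5291/966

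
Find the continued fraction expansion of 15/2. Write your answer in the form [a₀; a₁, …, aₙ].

⌊15/2⌋ = 7, remainder 1
⌊2/1⌋ = 2, remainder 0

[7; 2]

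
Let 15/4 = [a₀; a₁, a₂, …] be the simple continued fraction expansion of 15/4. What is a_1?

⌊15/4⌋ = 3, remainder 3
⌊4/3⌋ = 1, remainder 1

1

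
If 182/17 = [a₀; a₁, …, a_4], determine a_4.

Repeatedly divide and take the remainder:
182 ÷ 17 → quotient 10, remainder 12
17 ÷ 12 → quotient 1, remainder 5
12 ÷ 5 → quotient 2, remainder 2
5 ÷ 2 → quotient 2, remainder 1
2 ÷ 1 → quotient 2, remainder 0

2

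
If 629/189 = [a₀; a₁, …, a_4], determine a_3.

Repeatedly divide and take the remainder:
629 ÷ 189 → quotient 3, remainder 62
189 ÷ 62 → quotient 3, remainder 3
62 ÷ 3 → quotient 20, remainder 2
3 ÷ 2 → quotient 1, remainder 1

1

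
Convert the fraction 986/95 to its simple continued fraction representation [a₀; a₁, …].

[10; 2, 1, 1, 1, 3, 3]

Apply division with remainder until the remainder is 0:
⌊986/95⌋ = 10, remainder 36
⌊95/36⌋ = 2, remainder 23
⌊36/23⌋ = 1, remainder 13
⌊23/13⌋ = 1, remainder 10
⌊13/10⌋ = 1, remainder 3
⌊10/3⌋ = 3, remainder 1
⌊3/1⌋ = 3, remainder 0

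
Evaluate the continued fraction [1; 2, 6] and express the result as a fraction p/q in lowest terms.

19/13

Collapse the nested fraction from the inside out:
Start with 6.
2 + 1/(6/1) = 2 + 1/6 = 13/6
1 + 1/(13/6) = 1 + 6/13 = 19/13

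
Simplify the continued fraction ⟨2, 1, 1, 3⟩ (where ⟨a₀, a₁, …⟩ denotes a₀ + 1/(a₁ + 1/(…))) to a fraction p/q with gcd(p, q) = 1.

Use the convergent recurrence hₖ = aₖ·hₖ₋₁ + hₖ₋₂ (and likewise for the denominators kₖ):
a_0 = 2: 2/1
a_1 = 1: 3/1
a_2 = 1: 5/2
a_3 = 3: 18/7

18/7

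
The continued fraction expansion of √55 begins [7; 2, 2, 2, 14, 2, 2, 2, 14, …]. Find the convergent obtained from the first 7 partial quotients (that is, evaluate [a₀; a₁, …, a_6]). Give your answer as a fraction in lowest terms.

6593/889

Starting at the tail and folding back:
Start with 2.
2 + 1/(2/1) = 2 + 1/2 = 5/2
14 + 1/(5/2) = 14 + 2/5 = 72/5
2 + 1/(72/5) = 2 + 5/72 = 149/72
2 + 1/(149/72) = 2 + 72/149 = 370/149
2 + 1/(370/149) = 2 + 149/370 = 889/370
7 + 1/(889/370) = 7 + 370/889 = 6593/889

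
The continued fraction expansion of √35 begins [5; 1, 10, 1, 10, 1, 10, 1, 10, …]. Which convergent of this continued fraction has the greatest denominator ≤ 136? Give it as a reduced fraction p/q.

775/131

a_0 = 5: 5/1  (≤ bound)
a_1 = 1: 6/1  (≤ bound)
a_2 = 10: 65/11  (≤ bound)
a_3 = 1: 71/12  (≤ bound)
a_4 = 10: 775/131  (≤ bound)
a_5 = 1: 846/143  (> 136, stop)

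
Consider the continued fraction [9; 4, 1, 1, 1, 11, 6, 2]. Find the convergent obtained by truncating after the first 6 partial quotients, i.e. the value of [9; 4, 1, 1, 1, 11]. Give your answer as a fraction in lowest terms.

Build up convergents one term at a time:
a_0 = 9: 9/1
a_1 = 4: 37/4
a_2 = 1: 46/5
a_3 = 1: 83/9
a_4 = 1: 129/14
a_5 = 11: 1502/163

1502/163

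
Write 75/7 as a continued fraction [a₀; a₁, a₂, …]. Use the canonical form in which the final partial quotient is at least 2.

⌊75/7⌋ = 10, remainder 5
⌊7/5⌋ = 1, remainder 2
⌊5/2⌋ = 2, remainder 1
⌊2/1⌋ = 2, remainder 0

[10; 1, 2, 2]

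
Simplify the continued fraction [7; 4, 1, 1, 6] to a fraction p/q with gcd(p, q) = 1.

Collapse the nested fraction from the inside out:
Start with 6.
1 + 1/(6/1) = 1 + 1/6 = 7/6
1 + 1/(7/6) = 1 + 6/7 = 13/7
4 + 1/(13/7) = 4 + 7/13 = 59/13
7 + 1/(59/13) = 7 + 13/59 = 426/59

426/59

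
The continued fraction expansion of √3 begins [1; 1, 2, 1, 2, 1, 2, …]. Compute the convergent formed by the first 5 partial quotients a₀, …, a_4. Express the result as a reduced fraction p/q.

19/11

a_0 = 1: 1/1
a_1 = 1: 2/1
a_2 = 2: 5/3
a_3 = 1: 7/4
a_4 = 2: 19/11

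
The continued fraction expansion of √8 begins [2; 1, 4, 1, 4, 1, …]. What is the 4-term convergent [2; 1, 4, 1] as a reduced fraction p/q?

a_0 = 2: 2/1
a_1 = 1: 3/1
a_2 = 4: 14/5
a_3 = 1: 17/6

17/6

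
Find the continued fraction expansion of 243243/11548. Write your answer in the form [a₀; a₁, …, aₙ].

[21; 15, 1, 2, 2, 7, 14]

Run the Euclidean algorithm, recording each quotient:
243243 = 21·11548 + 735, so a_0 = 21
11548 = 15·735 + 523, so a_1 = 15
735 = 1·523 + 212, so a_2 = 1
523 = 2·212 + 99, so a_3 = 2
212 = 2·99 + 14, so a_4 = 2
99 = 7·14 + 1, so a_5 = 7
14 = 14·1 + 0, so a_6 = 14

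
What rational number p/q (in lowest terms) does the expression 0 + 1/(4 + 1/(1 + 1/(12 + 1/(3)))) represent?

Start with 3.
12 + 1/(3/1) = 12 + 1/3 = 37/3
1 + 1/(37/3) = 1 + 3/37 = 40/37
4 + 1/(40/37) = 4 + 37/40 = 197/40
0 + 1/(197/40) = 0 + 40/197 = 40/197

40/197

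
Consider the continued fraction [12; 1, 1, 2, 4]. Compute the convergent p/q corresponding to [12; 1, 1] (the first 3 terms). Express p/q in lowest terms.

a_0 = 12: 12/1
a_1 = 1: 13/1
a_2 = 1: 25/2

25/2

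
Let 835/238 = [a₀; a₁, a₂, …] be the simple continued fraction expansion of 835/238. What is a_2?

Repeatedly divide and take the remainder:
⌊835/238⌋ = 3, remainder 121
⌊238/121⌋ = 1, remainder 117
⌊121/117⌋ = 1, remainder 4

1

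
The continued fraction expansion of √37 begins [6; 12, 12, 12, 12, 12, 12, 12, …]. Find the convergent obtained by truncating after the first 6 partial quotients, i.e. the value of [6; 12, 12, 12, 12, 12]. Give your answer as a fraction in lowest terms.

1555849/255780

Collapse the nested fraction from the inside out:
Start with 12.
12 + 1/(12/1) = 12 + 1/12 = 145/12
12 + 1/(145/12) = 12 + 12/145 = 1752/145
12 + 1/(1752/145) = 12 + 145/1752 = 21169/1752
12 + 1/(21169/1752) = 12 + 1752/21169 = 255780/21169
6 + 1/(255780/21169) = 6 + 21169/255780 = 1555849/255780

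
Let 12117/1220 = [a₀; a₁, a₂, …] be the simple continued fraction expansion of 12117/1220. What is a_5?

12117 ÷ 1220 → quotient 9, remainder 1137
1220 ÷ 1137 → quotient 1, remainder 83
1137 ÷ 83 → quotient 13, remainder 58
83 ÷ 58 → quotient 1, remainder 25
58 ÷ 25 → quotient 2, remainder 8
25 ÷ 8 → quotient 3, remainder 1

3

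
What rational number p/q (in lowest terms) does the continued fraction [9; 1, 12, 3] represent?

Start with 3.
12 + 1/(3/1) = 12 + 1/3 = 37/3
1 + 1/(37/3) = 1 + 3/37 = 40/37
9 + 1/(40/37) = 9 + 37/40 = 397/40

397/40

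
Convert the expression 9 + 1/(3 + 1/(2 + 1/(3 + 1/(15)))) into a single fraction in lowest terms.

3410/367

Start with 15.
3 + 1/(15/1) = 3 + 1/15 = 46/15
2 + 1/(46/15) = 2 + 15/46 = 107/46
3 + 1/(107/46) = 3 + 46/107 = 367/107
9 + 1/(367/107) = 9 + 107/367 = 3410/367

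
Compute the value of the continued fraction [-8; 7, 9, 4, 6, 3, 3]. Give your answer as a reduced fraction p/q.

-135251/17209

Use the convergent recurrence hₖ = aₖ·hₖ₋₁ + hₖ₋₂ (and likewise for the denominators kₖ):
a_0 = -8: -8/1
a_1 = 7: -55/7
a_2 = 9: -503/64
a_3 = 4: -2067/263
a_4 = 6: -12905/1642
a_5 = 3: -40782/5189
a_6 = 3: -135251/17209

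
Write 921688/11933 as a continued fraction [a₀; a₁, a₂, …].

[77; 4, 5, 4, 2, 7, 8]

⌊921688/11933⌋ = 77, remainder 2847
⌊11933/2847⌋ = 4, remainder 545
⌊2847/545⌋ = 5, remainder 122
⌊545/122⌋ = 4, remainder 57
⌊122/57⌋ = 2, remainder 8
⌊57/8⌋ = 7, remainder 1
⌊8/1⌋ = 8, remainder 0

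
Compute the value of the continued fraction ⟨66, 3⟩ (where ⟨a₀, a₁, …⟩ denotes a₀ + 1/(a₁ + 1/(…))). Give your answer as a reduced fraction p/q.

Start with 3.
66 + 1/(3/1) = 66 + 1/3 = 199/3

199/3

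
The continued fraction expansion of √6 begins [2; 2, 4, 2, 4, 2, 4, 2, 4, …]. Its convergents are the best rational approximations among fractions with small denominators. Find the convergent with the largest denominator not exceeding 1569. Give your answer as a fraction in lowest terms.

List convergents until the denominator exceeds the bound:
a_0 = 2: 2/1  (≤ bound)
a_1 = 2: 5/2  (≤ bound)
a_2 = 4: 22/9  (≤ bound)
a_3 = 2: 49/20  (≤ bound)
a_4 = 4: 218/89  (≤ bound)
a_5 = 2: 485/198  (≤ bound)
a_6 = 4: 2158/881  (≤ bound)
a_7 = 2: 4801/1960  (> 1569, stop)

2158/881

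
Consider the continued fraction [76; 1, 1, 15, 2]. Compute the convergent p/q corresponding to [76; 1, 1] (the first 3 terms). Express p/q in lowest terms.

153/2

Start with 1.
1 + 1/(1/1) = 1 + 1/1 = 2/1
76 + 1/(2/1) = 76 + 1/2 = 153/2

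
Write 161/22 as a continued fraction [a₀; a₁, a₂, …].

[7; 3, 7]

⌊161/22⌋ = 7, remainder 7
⌊22/7⌋ = 3, remainder 1
⌊7/1⌋ = 7, remainder 0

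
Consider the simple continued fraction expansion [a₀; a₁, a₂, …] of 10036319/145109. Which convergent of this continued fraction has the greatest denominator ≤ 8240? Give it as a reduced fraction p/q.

324310/4689

List convergents until the denominator exceeds the bound:
a_0 = 69: 69/1  (≤ bound)
a_1 = 6: 415/6  (≤ bound)
a_2 = 10: 4219/61  (≤ bound)
a_3 = 3: 13072/189  (≤ bound)
a_4 = 1: 17291/250  (≤ bound)
a_5 = 17: 307019/4439  (≤ bound)
a_6 = 1: 324310/4689  (≤ bound)
a_7 = 30: 10036319/145109  (> 8240, stop)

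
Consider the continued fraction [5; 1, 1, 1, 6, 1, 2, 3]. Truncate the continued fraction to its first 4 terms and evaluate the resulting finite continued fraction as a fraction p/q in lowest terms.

17/3

Collapse the nested fraction from the inside out:
Start with 1.
1 + 1/(1/1) = 1 + 1/1 = 2/1
1 + 1/(2/1) = 1 + 1/2 = 3/2
5 + 1/(3/2) = 5 + 2/3 = 17/3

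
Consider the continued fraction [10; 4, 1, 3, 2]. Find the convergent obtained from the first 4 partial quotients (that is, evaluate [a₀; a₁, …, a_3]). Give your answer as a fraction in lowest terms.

194/19

a_0 = 10: 10/1
a_1 = 4: 41/4
a_2 = 1: 51/5
a_3 = 3: 194/19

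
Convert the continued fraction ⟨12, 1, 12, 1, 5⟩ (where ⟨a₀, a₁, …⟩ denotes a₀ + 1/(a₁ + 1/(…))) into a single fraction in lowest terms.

Compute successive convergents:
a_0 = 12: 12/1
a_1 = 1: 13/1
a_2 = 12: 168/13
a_3 = 1: 181/14
a_4 = 5: 1073/83

1073/83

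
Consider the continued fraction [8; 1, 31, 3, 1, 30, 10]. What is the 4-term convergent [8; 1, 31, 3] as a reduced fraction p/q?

870/97

Collapse the nested fraction from the inside out:
Start with 3.
31 + 1/(3/1) = 31 + 1/3 = 94/3
1 + 1/(94/3) = 1 + 3/94 = 97/94
8 + 1/(97/94) = 8 + 94/97 = 870/97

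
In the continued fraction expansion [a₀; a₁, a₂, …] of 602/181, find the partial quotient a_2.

602 ÷ 181 → quotient 3, remainder 59
181 ÷ 59 → quotient 3, remainder 4
59 ÷ 4 → quotient 14, remainder 3

14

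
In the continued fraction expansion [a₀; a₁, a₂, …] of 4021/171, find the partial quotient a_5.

1

4021 = 23·171 + 88, so a_0 = 23
171 = 1·88 + 83, so a_1 = 1
88 = 1·83 + 5, so a_2 = 1
83 = 16·5 + 3, so a_3 = 16
5 = 1·3 + 2, so a_4 = 1
3 = 1·2 + 1, so a_5 = 1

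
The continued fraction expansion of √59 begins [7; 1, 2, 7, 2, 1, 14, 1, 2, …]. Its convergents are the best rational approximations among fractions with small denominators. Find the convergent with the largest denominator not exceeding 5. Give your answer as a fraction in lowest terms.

List convergents until the denominator exceeds the bound:
a_0 = 7: 7/1  (≤ bound)
a_1 = 1: 8/1  (≤ bound)
a_2 = 2: 23/3  (≤ bound)
a_3 = 7: 169/22  (> 5, stop)

23/3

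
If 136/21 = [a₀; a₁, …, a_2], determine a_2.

Run the Euclidean algorithm, recording each quotient:
136 ÷ 21 → quotient 6, remainder 10
21 ÷ 10 → quotient 2, remainder 1
10 ÷ 1 → quotient 10, remainder 0

10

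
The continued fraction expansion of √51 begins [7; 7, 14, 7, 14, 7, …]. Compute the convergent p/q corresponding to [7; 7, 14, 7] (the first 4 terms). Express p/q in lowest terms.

4999/700

Start with 7.
14 + 1/(7/1) = 14 + 1/7 = 99/7
7 + 1/(99/7) = 7 + 7/99 = 700/99
7 + 1/(700/99) = 7 + 99/700 = 4999/700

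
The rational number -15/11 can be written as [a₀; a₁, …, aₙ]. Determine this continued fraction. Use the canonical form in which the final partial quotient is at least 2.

[-2; 1, 1, 1, 3]

Run the Euclidean algorithm, recording each quotient:
-15 = -2·11 + 7, so a_0 = -2
11 = 1·7 + 4, so a_1 = 1
7 = 1·4 + 3, so a_2 = 1
4 = 1·3 + 1, so a_3 = 1
3 = 3·1 + 0, so a_4 = 3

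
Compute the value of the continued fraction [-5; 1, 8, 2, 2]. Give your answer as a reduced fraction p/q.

-193/47

Build up convergents one term at a time:
a_0 = -5: -5/1
a_1 = 1: -4/1
a_2 = 8: -37/9
a_3 = 2: -78/19
a_4 = 2: -193/47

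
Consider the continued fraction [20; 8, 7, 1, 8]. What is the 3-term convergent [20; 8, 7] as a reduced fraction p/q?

1147/57

Collapse the nested fraction from the inside out:
Start with 7.
8 + 1/(7/1) = 8 + 1/7 = 57/7
20 + 1/(57/7) = 20 + 7/57 = 1147/57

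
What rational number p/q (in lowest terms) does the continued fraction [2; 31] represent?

Work from the innermost term outward:
Start with 31.
2 + 1/(31/1) = 2 + 1/31 = 63/31

63/31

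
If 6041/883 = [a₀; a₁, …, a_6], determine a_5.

⌊6041/883⌋ = 6, remainder 743
⌊883/743⌋ = 1, remainder 140
⌊743/140⌋ = 5, remainder 43
⌊140/43⌋ = 3, remainder 11
⌊43/11⌋ = 3, remainder 10
⌊11/10⌋ = 1, remainder 1

1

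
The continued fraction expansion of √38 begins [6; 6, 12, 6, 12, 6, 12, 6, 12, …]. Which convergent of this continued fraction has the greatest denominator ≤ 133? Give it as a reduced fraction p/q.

450/73

a_0 = 6: 6/1  (≤ bound)
a_1 = 6: 37/6  (≤ bound)
a_2 = 12: 450/73  (≤ bound)
a_3 = 6: 2737/444  (> 133, stop)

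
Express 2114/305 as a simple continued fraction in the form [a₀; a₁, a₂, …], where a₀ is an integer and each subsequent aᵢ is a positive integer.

Run the Euclidean algorithm, recording each quotient:
⌊2114/305⌋ = 6, remainder 284
⌊305/284⌋ = 1, remainder 21
⌊284/21⌋ = 13, remainder 11
⌊21/11⌋ = 1, remainder 10
⌊11/10⌋ = 1, remainder 1
⌊10/1⌋ = 10, remainder 0

[6; 1, 13, 1, 1, 10]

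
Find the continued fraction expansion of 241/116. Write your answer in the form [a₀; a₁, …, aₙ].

[2; 12, 1, 8]

241 ÷ 116 → quotient 2, remainder 9
116 ÷ 9 → quotient 12, remainder 8
9 ÷ 8 → quotient 1, remainder 1
8 ÷ 1 → quotient 8, remainder 0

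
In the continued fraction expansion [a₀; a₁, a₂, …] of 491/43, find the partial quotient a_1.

2

491 = 11·43 + 18, so a_0 = 11
43 = 2·18 + 7, so a_1 = 2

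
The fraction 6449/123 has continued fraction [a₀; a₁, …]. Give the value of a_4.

6449 ÷ 123 → quotient 52, remainder 53
123 ÷ 53 → quotient 2, remainder 17
53 ÷ 17 → quotient 3, remainder 2
17 ÷ 2 → quotient 8, remainder 1
2 ÷ 1 → quotient 2, remainder 0

2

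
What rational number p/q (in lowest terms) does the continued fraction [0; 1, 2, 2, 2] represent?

Start with 2.
2 + 1/(2/1) = 2 + 1/2 = 5/2
2 + 1/(5/2) = 2 + 2/5 = 12/5
1 + 1/(12/5) = 1 + 5/12 = 17/12
0 + 1/(17/12) = 0 + 12/17 = 12/17

12/17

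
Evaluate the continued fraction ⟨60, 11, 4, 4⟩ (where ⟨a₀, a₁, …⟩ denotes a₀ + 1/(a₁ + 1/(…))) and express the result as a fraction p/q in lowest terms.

Start with 4.
4 + 1/(4/1) = 4 + 1/4 = 17/4
11 + 1/(17/4) = 11 + 4/17 = 191/17
60 + 1/(191/17) = 60 + 17/191 = 11477/191

11477/191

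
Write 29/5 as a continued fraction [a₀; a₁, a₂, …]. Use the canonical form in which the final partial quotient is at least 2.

Run the Euclidean algorithm, recording each quotient:
29 ÷ 5 → quotient 5, remainder 4
5 ÷ 4 → quotient 1, remainder 1
4 ÷ 1 → quotient 4, remainder 0

[5; 1, 4]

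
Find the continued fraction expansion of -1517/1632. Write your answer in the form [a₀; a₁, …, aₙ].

Run the Euclidean algorithm, recording each quotient:
-1517 = -1·1632 + 115, so a_0 = -1
1632 = 14·115 + 22, so a_1 = 14
115 = 5·22 + 5, so a_2 = 5
22 = 4·5 + 2, so a_3 = 4
5 = 2·2 + 1, so a_4 = 2
2 = 2·1 + 0, so a_5 = 2

[-1; 14, 5, 4, 2, 2]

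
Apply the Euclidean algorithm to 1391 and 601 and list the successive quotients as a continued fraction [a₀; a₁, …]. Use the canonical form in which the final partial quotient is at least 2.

1391 ÷ 601 → quotient 2, remainder 189
601 ÷ 189 → quotient 3, remainder 34
189 ÷ 34 → quotient 5, remainder 19
34 ÷ 19 → quotient 1, remainder 15
19 ÷ 15 → quotient 1, remainder 4
15 ÷ 4 → quotient 3, remainder 3
4 ÷ 3 → quotient 1, remainder 1
3 ÷ 1 → quotient 3, remainder 0

[2; 3, 5, 1, 1, 3, 1, 3]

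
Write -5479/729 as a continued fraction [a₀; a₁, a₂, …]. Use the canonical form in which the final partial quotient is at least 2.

⌊-5479/729⌋ = -8, remainder 353
⌊729/353⌋ = 2, remainder 23
⌊353/23⌋ = 15, remainder 8
⌊23/8⌋ = 2, remainder 7
⌊8/7⌋ = 1, remainder 1
⌊7/1⌋ = 7, remainder 0

[-8; 2, 15, 2, 1, 7]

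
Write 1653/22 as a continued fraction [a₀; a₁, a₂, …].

Apply division with remainder until the remainder is 0:
1653 ÷ 22 → quotient 75, remainder 3
22 ÷ 3 → quotient 7, remainder 1
3 ÷ 1 → quotient 3, remainder 0

[75; 7, 3]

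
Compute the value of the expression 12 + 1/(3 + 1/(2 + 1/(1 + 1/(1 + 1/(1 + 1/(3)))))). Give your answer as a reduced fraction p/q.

1205/98

Work from the innermost term outward:
Start with 3.
1 + 1/(3/1) = 1 + 1/3 = 4/3
1 + 1/(4/3) = 1 + 3/4 = 7/4
1 + 1/(7/4) = 1 + 4/7 = 11/7
2 + 1/(11/7) = 2 + 7/11 = 29/11
3 + 1/(29/11) = 3 + 11/29 = 98/29
12 + 1/(98/29) = 12 + 29/98 = 1205/98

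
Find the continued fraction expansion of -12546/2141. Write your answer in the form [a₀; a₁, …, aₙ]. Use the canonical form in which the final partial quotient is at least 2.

[-6; 7, 7, 3, 6, 2]

Repeatedly divide and take the remainder:
-12546 ÷ 2141 → quotient -6, remainder 300
2141 ÷ 300 → quotient 7, remainder 41
300 ÷ 41 → quotient 7, remainder 13
41 ÷ 13 → quotient 3, remainder 2
13 ÷ 2 → quotient 6, remainder 1
2 ÷ 1 → quotient 2, remainder 0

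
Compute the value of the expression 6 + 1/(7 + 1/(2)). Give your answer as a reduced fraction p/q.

92/15

Collapse the nested fraction from the inside out:
Start with 2.
7 + 1/(2/1) = 7 + 1/2 = 15/2
6 + 1/(15/2) = 6 + 2/15 = 92/15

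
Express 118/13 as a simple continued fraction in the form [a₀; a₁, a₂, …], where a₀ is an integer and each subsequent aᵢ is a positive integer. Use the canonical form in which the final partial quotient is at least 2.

Repeatedly divide and take the remainder:
118 ÷ 13 → quotient 9, remainder 1
13 ÷ 1 → quotient 13, remainder 0

[9; 13]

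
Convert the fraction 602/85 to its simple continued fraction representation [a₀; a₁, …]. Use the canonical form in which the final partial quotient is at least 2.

602 ÷ 85 → quotient 7, remainder 7
85 ÷ 7 → quotient 12, remainder 1
7 ÷ 1 → quotient 7, remainder 0

[7; 12, 7]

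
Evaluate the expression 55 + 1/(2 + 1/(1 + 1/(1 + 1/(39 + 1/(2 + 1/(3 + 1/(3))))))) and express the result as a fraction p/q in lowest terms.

255057/4604

Starting at the tail and folding back:
Start with 3.
3 + 1/(3/1) = 3 + 1/3 = 10/3
2 + 1/(10/3) = 2 + 3/10 = 23/10
39 + 1/(23/10) = 39 + 10/23 = 907/23
1 + 1/(907/23) = 1 + 23/907 = 930/907
1 + 1/(930/907) = 1 + 907/930 = 1837/930
2 + 1/(1837/930) = 2 + 930/1837 = 4604/1837
55 + 1/(4604/1837) = 55 + 1837/4604 = 255057/4604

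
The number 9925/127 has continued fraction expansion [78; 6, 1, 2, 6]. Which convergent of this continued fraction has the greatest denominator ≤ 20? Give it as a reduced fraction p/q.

a_0 = 78: 78/1  (≤ bound)
a_1 = 6: 469/6  (≤ bound)
a_2 = 1: 547/7  (≤ bound)
a_3 = 2: 1563/20  (≤ bound)
a_4 = 6: 9925/127  (> 20, stop)

1563/20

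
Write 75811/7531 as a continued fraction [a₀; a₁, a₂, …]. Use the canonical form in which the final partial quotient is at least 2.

⌊75811/7531⌋ = 10, remainder 501
⌊7531/501⌋ = 15, remainder 16
⌊501/16⌋ = 31, remainder 5
⌊16/5⌋ = 3, remainder 1
⌊5/1⌋ = 5, remainder 0

[10; 15, 31, 3, 5]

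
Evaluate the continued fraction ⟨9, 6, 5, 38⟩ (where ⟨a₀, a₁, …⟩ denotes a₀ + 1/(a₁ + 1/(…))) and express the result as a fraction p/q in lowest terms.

10847/1184

Starting at the tail and folding back:
Start with 38.
5 + 1/(38/1) = 5 + 1/38 = 191/38
6 + 1/(191/38) = 6 + 38/191 = 1184/191
9 + 1/(1184/191) = 9 + 191/1184 = 10847/1184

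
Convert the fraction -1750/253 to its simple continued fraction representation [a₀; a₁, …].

Repeatedly divide and take the remainder:
⌊-1750/253⌋ = -7, remainder 21
⌊253/21⌋ = 12, remainder 1
⌊21/1⌋ = 21, remainder 0

[-7; 12, 21]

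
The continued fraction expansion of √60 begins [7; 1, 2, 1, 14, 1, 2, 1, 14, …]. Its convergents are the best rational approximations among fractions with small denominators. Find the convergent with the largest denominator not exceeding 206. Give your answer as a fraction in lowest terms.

List convergents until the denominator exceeds the bound:
a_0 = 7: 7/1  (≤ bound)
a_1 = 1: 8/1  (≤ bound)
a_2 = 2: 23/3  (≤ bound)
a_3 = 1: 31/4  (≤ bound)
a_4 = 14: 457/59  (≤ bound)
a_5 = 1: 488/63  (≤ bound)
a_6 = 2: 1433/185  (≤ bound)
a_7 = 1: 1921/248  (> 206, stop)

1433/185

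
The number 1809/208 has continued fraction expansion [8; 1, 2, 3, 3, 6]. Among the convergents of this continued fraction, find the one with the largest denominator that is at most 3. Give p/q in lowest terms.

26/3

List convergents until the denominator exceeds the bound:
a_0 = 8: 8/1  (≤ bound)
a_1 = 1: 9/1  (≤ bound)
a_2 = 2: 26/3  (≤ bound)
a_3 = 3: 87/10  (> 3, stop)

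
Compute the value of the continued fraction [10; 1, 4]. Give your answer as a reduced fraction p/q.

54/5

Start with 4.
1 + 1/(4/1) = 1 + 1/4 = 5/4
10 + 1/(5/4) = 10 + 4/5 = 54/5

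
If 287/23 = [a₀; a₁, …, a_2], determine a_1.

Run the Euclidean algorithm, recording each quotient:
⌊287/23⌋ = 12, remainder 11
⌊23/11⌋ = 2, remainder 1

2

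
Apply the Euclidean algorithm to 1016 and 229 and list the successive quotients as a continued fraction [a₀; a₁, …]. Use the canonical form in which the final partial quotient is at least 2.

[4; 2, 3, 2, 4, 3]

1016 = 4·229 + 100, so a_0 = 4
229 = 2·100 + 29, so a_1 = 2
100 = 3·29 + 13, so a_2 = 3
29 = 2·13 + 3, so a_3 = 2
13 = 4·3 + 1, so a_4 = 4
3 = 3·1 + 0, so a_5 = 3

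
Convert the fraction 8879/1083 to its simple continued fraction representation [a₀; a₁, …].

[8; 5, 26, 1, 7]

Run the Euclidean algorithm, recording each quotient:
8879 ÷ 1083 → quotient 8, remainder 215
1083 ÷ 215 → quotient 5, remainder 8
215 ÷ 8 → quotient 26, remainder 7
8 ÷ 7 → quotient 1, remainder 1
7 ÷ 1 → quotient 7, remainder 0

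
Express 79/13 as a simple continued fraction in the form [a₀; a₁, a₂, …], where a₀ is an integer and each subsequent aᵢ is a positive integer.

[6; 13]

Repeatedly divide and take the remainder:
79 ÷ 13 → quotient 6, remainder 1
13 ÷ 1 → quotient 13, remainder 0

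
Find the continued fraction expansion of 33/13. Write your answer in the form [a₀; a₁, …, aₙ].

[2; 1, 1, 6]

Repeatedly divide and take the remainder:
33 = 2·13 + 7, so a_0 = 2
13 = 1·7 + 6, so a_1 = 1
7 = 1·6 + 1, so a_2 = 1
6 = 6·1 + 0, so a_3 = 6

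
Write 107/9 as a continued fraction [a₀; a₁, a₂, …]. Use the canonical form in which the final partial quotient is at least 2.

[11; 1, 8]

107 = 11·9 + 8, so a_0 = 11
9 = 1·8 + 1, so a_1 = 1
8 = 8·1 + 0, so a_2 = 8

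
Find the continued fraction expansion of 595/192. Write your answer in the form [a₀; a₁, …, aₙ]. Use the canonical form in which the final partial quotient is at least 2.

[3; 10, 9, 2]

Repeatedly divide and take the remainder:
595 ÷ 192 → quotient 3, remainder 19
192 ÷ 19 → quotient 10, remainder 2
19 ÷ 2 → quotient 9, remainder 1
2 ÷ 1 → quotient 2, remainder 0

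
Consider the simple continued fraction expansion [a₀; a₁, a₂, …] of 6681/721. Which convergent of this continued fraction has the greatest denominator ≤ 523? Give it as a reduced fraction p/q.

1705/184

List convergents until the denominator exceeds the bound:
a_0 = 9: 9/1  (≤ bound)
a_1 = 3: 28/3  (≤ bound)
a_2 = 1: 37/4  (≤ bound)
a_3 = 3: 139/15  (≤ bound)
a_4 = 11: 1566/169  (≤ bound)
a_5 = 1: 1705/184  (≤ bound)
a_6 = 3: 6681/721  (> 523, stop)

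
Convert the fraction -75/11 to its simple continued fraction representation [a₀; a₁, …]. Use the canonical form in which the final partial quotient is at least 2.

⌊-75/11⌋ = -7, remainder 2
⌊11/2⌋ = 5, remainder 1
⌊2/1⌋ = 2, remainder 0

[-7; 5, 2]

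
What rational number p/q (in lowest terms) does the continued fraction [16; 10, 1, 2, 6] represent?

3267/203

Start with 6.
2 + 1/(6/1) = 2 + 1/6 = 13/6
1 + 1/(13/6) = 1 + 6/13 = 19/13
10 + 1/(19/13) = 10 + 13/19 = 203/19
16 + 1/(203/19) = 16 + 19/203 = 3267/203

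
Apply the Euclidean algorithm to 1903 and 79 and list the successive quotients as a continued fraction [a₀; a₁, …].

⌊1903/79⌋ = 24, remainder 7
⌊79/7⌋ = 11, remainder 2
⌊7/2⌋ = 3, remainder 1
⌊2/1⌋ = 2, remainder 0

[24; 11, 3, 2]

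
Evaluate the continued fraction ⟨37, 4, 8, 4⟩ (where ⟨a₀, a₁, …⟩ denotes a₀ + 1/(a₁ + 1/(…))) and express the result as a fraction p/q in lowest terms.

Start with 4.
8 + 1/(4/1) = 8 + 1/4 = 33/4
4 + 1/(33/4) = 4 + 4/33 = 136/33
37 + 1/(136/33) = 37 + 33/136 = 5065/136

5065/136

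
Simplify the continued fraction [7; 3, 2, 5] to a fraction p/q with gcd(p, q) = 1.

277/38

Build up convergents one term at a time:
a_0 = 7: 7/1
a_1 = 3: 22/3
a_2 = 2: 51/7
a_3 = 5: 277/38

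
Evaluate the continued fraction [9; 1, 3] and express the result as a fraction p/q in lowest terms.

Start with 3.
1 + 1/(3/1) = 1 + 1/3 = 4/3
9 + 1/(4/3) = 9 + 3/4 = 39/4

39/4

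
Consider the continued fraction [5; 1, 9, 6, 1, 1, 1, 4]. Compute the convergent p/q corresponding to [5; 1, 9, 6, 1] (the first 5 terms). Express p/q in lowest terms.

419/71

Use the convergent recurrence hₖ = aₖ·hₖ₋₁ + hₖ₋₂ (and likewise for the denominators kₖ):
a_0 = 5: 5/1
a_1 = 1: 6/1
a_2 = 9: 59/10
a_3 = 6: 360/61
a_4 = 1: 419/71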